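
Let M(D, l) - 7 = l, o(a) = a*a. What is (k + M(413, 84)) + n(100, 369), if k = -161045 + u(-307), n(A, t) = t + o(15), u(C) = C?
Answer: -160667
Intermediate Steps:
o(a) = a²
n(A, t) = 225 + t (n(A, t) = t + 15² = t + 225 = 225 + t)
M(D, l) = 7 + l
k = -161352 (k = -161045 - 307 = -161352)
(k + M(413, 84)) + n(100, 369) = (-161352 + (7 + 84)) + (225 + 369) = (-161352 + 91) + 594 = -161261 + 594 = -160667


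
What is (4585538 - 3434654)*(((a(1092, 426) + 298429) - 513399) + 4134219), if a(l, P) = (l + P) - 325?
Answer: 4511973970728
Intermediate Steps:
a(l, P) = -325 + P + l (a(l, P) = (P + l) - 325 = -325 + P + l)
(4585538 - 3434654)*(((a(1092, 426) + 298429) - 513399) + 4134219) = (4585538 - 3434654)*((((-325 + 426 + 1092) + 298429) - 513399) + 4134219) = 1150884*(((1193 + 298429) - 513399) + 4134219) = 1150884*((299622 - 513399) + 4134219) = 1150884*(-213777 + 4134219) = 1150884*3920442 = 4511973970728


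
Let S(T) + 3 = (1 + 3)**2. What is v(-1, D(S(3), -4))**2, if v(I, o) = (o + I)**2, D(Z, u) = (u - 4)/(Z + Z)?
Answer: 83521/28561 ≈ 2.9243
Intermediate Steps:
S(T) = 13 (S(T) = -3 + (1 + 3)**2 = -3 + 4**2 = -3 + 16 = 13)
D(Z, u) = (-4 + u)/(2*Z) (D(Z, u) = (-4 + u)/((2*Z)) = (-4 + u)*(1/(2*Z)) = (-4 + u)/(2*Z))
v(I, o) = (I + o)**2
v(-1, D(S(3), -4))**2 = ((-1 + (1/2)*(-4 - 4)/13)**2)**2 = ((-1 + (1/2)*(1/13)*(-8))**2)**2 = ((-1 - 4/13)**2)**2 = ((-17/13)**2)**2 = (289/169)**2 = 83521/28561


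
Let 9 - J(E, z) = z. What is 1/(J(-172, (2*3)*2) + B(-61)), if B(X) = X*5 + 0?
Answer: -1/308 ≈ -0.0032468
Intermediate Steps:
J(E, z) = 9 - z
B(X) = 5*X (B(X) = 5*X + 0 = 5*X)
1/(J(-172, (2*3)*2) + B(-61)) = 1/((9 - 2*3*2) + 5*(-61)) = 1/((9 - 6*2) - 305) = 1/((9 - 1*12) - 305) = 1/((9 - 12) - 305) = 1/(-3 - 305) = 1/(-308) = -1/308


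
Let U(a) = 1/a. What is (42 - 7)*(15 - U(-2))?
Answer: 1085/2 ≈ 542.50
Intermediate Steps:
(42 - 7)*(15 - U(-2)) = (42 - 7)*(15 - 1/(-2)) = 35*(15 - 1*(-½)) = 35*(15 + ½) = 35*(31/2) = 1085/2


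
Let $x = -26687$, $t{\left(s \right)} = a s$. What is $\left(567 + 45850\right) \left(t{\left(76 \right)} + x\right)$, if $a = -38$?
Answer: $-1372782775$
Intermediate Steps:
$t{\left(s \right)} = - 38 s$
$\left(567 + 45850\right) \left(t{\left(76 \right)} + x\right) = \left(567 + 45850\right) \left(\left(-38\right) 76 - 26687\right) = 46417 \left(-2888 - 26687\right) = 46417 \left(-29575\right) = -1372782775$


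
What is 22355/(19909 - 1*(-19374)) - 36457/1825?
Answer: -1391342456/71691475 ≈ -19.407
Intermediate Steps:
22355/(19909 - 1*(-19374)) - 36457/1825 = 22355/(19909 + 19374) - 36457*1/1825 = 22355/39283 - 36457/1825 = -1391342456/71691475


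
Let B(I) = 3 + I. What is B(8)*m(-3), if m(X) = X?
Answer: -33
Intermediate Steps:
B(8)*m(-3) = (3 + 8)*(-3) = 11*(-3) = -33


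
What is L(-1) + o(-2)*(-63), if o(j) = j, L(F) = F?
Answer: 125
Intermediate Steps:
L(-1) + o(-2)*(-63) = -1 - 2*(-63) = -1 + 126 = 125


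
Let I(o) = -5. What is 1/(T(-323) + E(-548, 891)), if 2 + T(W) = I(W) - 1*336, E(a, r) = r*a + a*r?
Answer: -1/976879 ≈ -1.0237e-6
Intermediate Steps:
E(a, r) = 2*a*r (E(a, r) = a*r + a*r = 2*a*r)
T(W) = -343 (T(W) = -2 + (-5 - 1*336) = -2 + (-5 - 336) = -2 - 341 = -343)
1/(T(-323) + E(-548, 891)) = 1/(-343 + 2*(-548)*891) = 1/(-343 - 976536) = 1/(-976879) = -1/976879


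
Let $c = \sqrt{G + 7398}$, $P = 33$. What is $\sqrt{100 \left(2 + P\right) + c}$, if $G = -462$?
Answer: $\sqrt{3500 + 34 \sqrt{6}} \approx 59.861$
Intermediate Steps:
$c = 34 \sqrt{6}$ ($c = \sqrt{-462 + 7398} = \sqrt{6936} = 34 \sqrt{6} \approx 83.283$)
$\sqrt{100 \left(2 + P\right) + c} = \sqrt{100 \left(2 + 33\right) + 34 \sqrt{6}} = \sqrt{100 \cdot 35 + 34 \sqrt{6}} = \sqrt{3500 + 34 \sqrt{6}}$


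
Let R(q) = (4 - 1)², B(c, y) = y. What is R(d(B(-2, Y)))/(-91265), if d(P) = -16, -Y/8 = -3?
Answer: -9/91265 ≈ -9.8614e-5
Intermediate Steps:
Y = 24 (Y = -8*(-3) = 24)
R(q) = 9 (R(q) = 3² = 9)
R(d(B(-2, Y)))/(-91265) = 9/(-91265) = 9*(-1/91265) = -9/91265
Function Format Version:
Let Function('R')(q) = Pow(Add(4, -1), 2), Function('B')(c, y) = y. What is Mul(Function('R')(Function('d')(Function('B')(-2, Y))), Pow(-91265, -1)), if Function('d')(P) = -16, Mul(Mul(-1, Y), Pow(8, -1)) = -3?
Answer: Rational(-9, 91265) ≈ -9.8614e-5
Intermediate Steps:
Y = 24 (Y = Mul(-8, -3) = 24)
Function('R')(q) = 9 (Function('R')(q) = Pow(3, 2) = 9)
Mul(Function('R')(Function('d')(Function('B')(-2, Y))), Pow(-91265, -1)) = Mul(9, Pow(-91265, -1)) = Mul(9, Rational(-1, 91265)) = Rational(-9, 91265)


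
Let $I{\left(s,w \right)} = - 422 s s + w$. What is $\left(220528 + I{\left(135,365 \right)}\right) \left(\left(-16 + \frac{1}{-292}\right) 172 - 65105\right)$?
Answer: $\frac{37003704235428}{73} \approx 5.069 \cdot 10^{11}$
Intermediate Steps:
$I{\left(s,w \right)} = w - 422 s^{2}$ ($I{\left(s,w \right)} = - 422 s^{2} + w = w - 422 s^{2}$)
$\left(220528 + I{\left(135,365 \right)}\right) \left(\left(-16 + \frac{1}{-292}\right) 172 - 65105\right) = \left(220528 + \left(365 - 422 \cdot 135^{2}\right)\right) \left(\left(-16 + \frac{1}{-292}\right) 172 - 65105\right) = \left(220528 + \left(365 - 7690950\right)\right) \left(\left(-16 - \frac{1}{292}\right) 172 - 65105\right) = \left(220528 + \left(365 - 7690950\right)\right) \left(\left(- \frac{4673}{292}\right) 172 - 65105\right) = \left(220528 - 7690585\right) \left(- \frac{200939}{73} - 65105\right) = \left(-7470057\right) \left(- \frac{4953604}{73}\right) = \frac{37003704235428}{73}$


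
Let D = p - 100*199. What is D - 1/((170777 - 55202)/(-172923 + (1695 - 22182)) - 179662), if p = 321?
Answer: -45356114873713/2316569533 ≈ -19579.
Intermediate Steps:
D = -19579 (D = 321 - 100*199 = 321 - 19900 = -19579)
D - 1/((170777 - 55202)/(-172923 + (1695 - 22182)) - 179662) = -19579 - 1/((170777 - 55202)/(-172923 + (1695 - 22182)) - 179662) = -19579 - 1/(115575/(-172923 - 20487) - 179662) = -19579 - 1/(115575/(-193410) - 179662) = -19579 - 1/(115575*(-1/193410) - 179662) = -19579 - 1/(-7705/12894 - 179662) = -19579 - 1/(-2316569533/12894) = -19579 - 1*(-12894/2316569533) = -19579 + 12894/2316569533 = -45356114873713/2316569533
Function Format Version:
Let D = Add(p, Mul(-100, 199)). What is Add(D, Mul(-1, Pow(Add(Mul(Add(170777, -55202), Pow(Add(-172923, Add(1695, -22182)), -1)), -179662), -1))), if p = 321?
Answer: Rational(-45356114873713, 2316569533) ≈ -19579.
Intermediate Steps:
D = -19579 (D = Add(321, Mul(-100, 199)) = Add(321, -19900) = -19579)
Add(D, Mul(-1, Pow(Add(Mul(Add(170777, -55202), Pow(Add(-172923, Add(1695, -22182)), -1)), -179662), -1))) = Add(-19579, Mul(-1, Pow(Add(Mul(Add(170777, -55202), Pow(Add(-172923, Add(1695, -22182)), -1)), -179662), -1))) = Add(-19579, Mul(-1, Pow(Add(Mul(115575, Pow(Add(-172923, -20487), -1)), -179662), -1))) = Add(-19579, Mul(-1, Pow(Add(Mul(115575, Pow(-193410, -1)), -179662), -1))) = Add(-19579, Mul(-1, Pow(Add(Mul(115575, Rational(-1, 193410)), -179662), -1))) = Add(-19579, Mul(-1, Pow(Add(Rational(-7705, 12894), -179662), -1))) = Add(-19579, Mul(-1, Pow(Rational(-2316569533, 12894), -1))) = Add(-19579, Mul(-1, Rational(-12894, 2316569533))) = Add(-19579, Rational(12894, 2316569533)) = Rational(-45356114873713, 2316569533)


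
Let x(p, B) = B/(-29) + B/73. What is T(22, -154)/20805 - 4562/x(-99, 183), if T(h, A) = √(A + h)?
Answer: 4828877/4026 + 2*I*√33/20805 ≈ 1199.4 + 0.00055223*I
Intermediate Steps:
x(p, B) = -44*B/2117 (x(p, B) = B*(-1/29) + B*(1/73) = -B/29 + B/73 = -44*B/2117)
T(22, -154)/20805 - 4562/x(-99, 183) = √(-154 + 22)/20805 - 4562/((-44/2117*183)) = √(-132)*(1/20805) - 4562/(-8052/2117) = (2*I*√33)*(1/20805) - 4562*(-2117/8052) = 2*I*√33/20805 + 4828877/4026 = 4828877/4026 + 2*I*√33/20805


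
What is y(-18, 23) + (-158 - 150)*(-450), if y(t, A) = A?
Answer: 138623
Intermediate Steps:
y(-18, 23) + (-158 - 150)*(-450) = 23 + (-158 - 150)*(-450) = 23 - 308*(-450) = 23 + 138600 = 138623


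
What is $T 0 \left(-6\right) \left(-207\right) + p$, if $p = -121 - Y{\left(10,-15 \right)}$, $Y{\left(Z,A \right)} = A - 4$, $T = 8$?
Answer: $-102$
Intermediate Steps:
$Y{\left(Z,A \right)} = -4 + A$
$p = -102$ ($p = -121 - \left(-4 - 15\right) = -121 - -19 = -121 + 19 = -102$)
$T 0 \left(-6\right) \left(-207\right) + p = 8 \cdot 0 \left(-6\right) \left(-207\right) - 102 = 0 \left(-6\right) \left(-207\right) - 102 = 0 \left(-207\right) - 102 = 0 - 102 = -102$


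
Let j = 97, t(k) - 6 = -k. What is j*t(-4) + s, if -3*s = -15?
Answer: 975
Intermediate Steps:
t(k) = 6 - k
s = 5 (s = -⅓*(-15) = 5)
j*t(-4) + s = 97*(6 - 1*(-4)) + 5 = 97*(6 + 4) + 5 = 97*10 + 5 = 970 + 5 = 975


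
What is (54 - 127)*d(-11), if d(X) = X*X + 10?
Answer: -9563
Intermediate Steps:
d(X) = 10 + X² (d(X) = X² + 10 = 10 + X²)
(54 - 127)*d(-11) = (54 - 127)*(10 + (-11)²) = -73*(10 + 121) = -73*131 = -9563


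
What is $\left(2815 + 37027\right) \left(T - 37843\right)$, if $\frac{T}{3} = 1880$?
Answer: $-1283031926$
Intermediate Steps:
$T = 5640$ ($T = 3 \cdot 1880 = 5640$)
$\left(2815 + 37027\right) \left(T - 37843\right) = \left(2815 + 37027\right) \left(5640 - 37843\right) = 39842 \left(-32203\right) = -1283031926$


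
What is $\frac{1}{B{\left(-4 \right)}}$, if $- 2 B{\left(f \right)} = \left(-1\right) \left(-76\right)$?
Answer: $- \frac{1}{38} \approx -0.026316$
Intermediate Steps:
$B{\left(f \right)} = -38$ ($B{\left(f \right)} = - \frac{\left(-1\right) \left(-76\right)}{2} = \left(- \frac{1}{2}\right) 76 = -38$)
$\frac{1}{B{\left(-4 \right)}} = \frac{1}{-38} = - \frac{1}{38}$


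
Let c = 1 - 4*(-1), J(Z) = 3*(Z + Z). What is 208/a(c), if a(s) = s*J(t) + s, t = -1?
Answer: -208/25 ≈ -8.3200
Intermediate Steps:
J(Z) = 6*Z (J(Z) = 3*(2*Z) = 6*Z)
c = 5 (c = 1 + 4 = 5)
a(s) = -5*s (a(s) = s*(6*(-1)) + s = s*(-6) + s = -6*s + s = -5*s)
208/a(c) = 208/((-5*5)) = 208/(-25) = 208*(-1/25) = -208/25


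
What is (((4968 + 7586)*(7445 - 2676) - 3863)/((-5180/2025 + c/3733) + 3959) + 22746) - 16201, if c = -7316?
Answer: 18519968007430/854091881 ≈ 21684.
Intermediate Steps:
(((4968 + 7586)*(7445 - 2676) - 3863)/((-5180/2025 + c/3733) + 3959) + 22746) - 16201 = (((4968 + 7586)*(7445 - 2676) - 3863)/((-5180/2025 - 7316/3733) + 3959) + 22746) - 16201 = ((12554*4769 - 3863)/((-5180*1/2025 - 7316*1/3733) + 3959) + 22746) - 16201 = ((59870026 - 3863)/((-1036/405 - 7316/3733) + 3959) + 22746) - 16201 = (59866163/(-6830368/1511865 + 3959) + 22746) - 16201 = (59866163/(5978643167/1511865) + 22746) - 16201 = (59866163*(1511865/5978643167) + 22746) - 16201 = (12929936646285/854091881 + 22746) - 16201 = 32357110571511/854091881 - 16201 = 18519968007430/854091881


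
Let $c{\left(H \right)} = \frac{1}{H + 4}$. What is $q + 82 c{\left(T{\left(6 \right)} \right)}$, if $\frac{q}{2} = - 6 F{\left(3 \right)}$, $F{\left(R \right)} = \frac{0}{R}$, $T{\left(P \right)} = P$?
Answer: $\frac{41}{5} \approx 8.2$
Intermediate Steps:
$F{\left(R \right)} = 0$
$q = 0$ ($q = 2 \left(\left(-6\right) 0\right) = 2 \cdot 0 = 0$)
$c{\left(H \right)} = \frac{1}{4 + H}$
$q + 82 c{\left(T{\left(6 \right)} \right)} = 0 + \frac{82}{4 + 6} = 0 + \frac{82}{10} = 0 + 82 \cdot \frac{1}{10} = 0 + \frac{41}{5} = \frac{41}{5}$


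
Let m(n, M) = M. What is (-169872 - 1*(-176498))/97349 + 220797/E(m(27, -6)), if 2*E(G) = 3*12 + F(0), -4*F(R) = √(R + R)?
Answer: 2388276269/194698 ≈ 12267.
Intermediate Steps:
F(R) = -√2*√R/4 (F(R) = -√(R + R)/4 = -√2*√R/4)
E(G) = 18 (E(G) = (3*12 - √2*√0/4)/2 = (36 - ¼*√2*0)/2 = (36 + 0)/2 = (½)*36 = 18)
(-169872 - 1*(-176498))/97349 + 220797/E(m(27, -6)) = (-169872 - 1*(-176498))/97349 + 220797/18 = (-169872 + 176498)*(1/97349) + 220797*(1/18) = 6626*(1/97349) + 24533/2 = 6626/97349 + 24533/2 = 2388276269/194698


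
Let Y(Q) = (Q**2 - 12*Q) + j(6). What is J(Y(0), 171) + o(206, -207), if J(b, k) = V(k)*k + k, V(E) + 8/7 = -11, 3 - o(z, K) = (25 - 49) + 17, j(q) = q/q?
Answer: -13268/7 ≈ -1895.4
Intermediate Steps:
j(q) = 1
o(z, K) = 10 (o(z, K) = 3 - ((25 - 49) + 17) = 3 - (-24 + 17) = 3 - 1*(-7) = 3 + 7 = 10)
Y(Q) = 1 + Q**2 - 12*Q (Y(Q) = (Q**2 - 12*Q) + 1 = 1 + Q**2 - 12*Q)
V(E) = -85/7 (V(E) = -8/7 - 11 = -85/7)
J(b, k) = -78*k/7 (J(b, k) = -85*k/7 + k = -78*k/7)
J(Y(0), 171) + o(206, -207) = -78/7*171 + 10 = -13338/7 + 10 = -13268/7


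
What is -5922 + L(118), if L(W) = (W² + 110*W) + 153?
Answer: 21135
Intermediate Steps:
L(W) = 153 + W² + 110*W
-5922 + L(118) = -5922 + (153 + 118² + 110*118) = -5922 + (153 + 13924 + 12980) = -5922 + 27057 = 21135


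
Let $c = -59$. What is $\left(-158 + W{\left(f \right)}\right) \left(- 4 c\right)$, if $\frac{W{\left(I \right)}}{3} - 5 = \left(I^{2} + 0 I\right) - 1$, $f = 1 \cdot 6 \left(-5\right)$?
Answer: $602744$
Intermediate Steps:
$f = -30$ ($f = 6 \left(-5\right) = -30$)
$W{\left(I \right)} = 12 + 3 I^{2}$ ($W{\left(I \right)} = 15 + 3 \left(\left(I^{2} + 0 I\right) - 1\right) = 15 + 3 \left(\left(I^{2} + 0\right) - 1\right) = 15 + 3 \left(I^{2} - 1\right) = 15 + 3 \left(-1 + I^{2}\right) = 15 + \left(-3 + 3 I^{2}\right) = 12 + 3 I^{2}$)
$\left(-158 + W{\left(f \right)}\right) \left(- 4 c\right) = \left(-158 + \left(12 + 3 \left(-30\right)^{2}\right)\right) \left(\left(-4\right) \left(-59\right)\right) = \left(-158 + \left(12 + 3 \cdot 900\right)\right) 236 = \left(-158 + \left(12 + 2700\right)\right) 236 = \left(-158 + 2712\right) 236 = 2554 \cdot 236 = 602744$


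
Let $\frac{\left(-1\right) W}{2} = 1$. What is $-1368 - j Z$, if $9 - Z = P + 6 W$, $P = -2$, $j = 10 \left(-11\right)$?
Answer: $1162$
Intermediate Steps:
$j = -110$
$W = -2$ ($W = \left(-2\right) 1 = -2$)
$Z = 23$ ($Z = 9 - \left(-2 + 6 \left(-2\right)\right) = 9 - \left(-2 - 12\right) = 9 - -14 = 9 + 14 = 23$)
$-1368 - j Z = -1368 - \left(-110\right) 23 = -1368 - -2530 = -1368 + 2530 = 1162$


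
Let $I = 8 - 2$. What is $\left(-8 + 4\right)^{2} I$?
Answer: $96$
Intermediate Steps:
$I = 6$ ($I = 8 - 2 = 6$)
$\left(-8 + 4\right)^{2} I = \left(-8 + 4\right)^{2} \cdot 6 = \left(-4\right)^{2} \cdot 6 = 16 \cdot 6 = 96$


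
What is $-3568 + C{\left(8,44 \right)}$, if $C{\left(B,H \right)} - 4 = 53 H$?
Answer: $-1232$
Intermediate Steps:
$C{\left(B,H \right)} = 4 + 53 H$
$-3568 + C{\left(8,44 \right)} = -3568 + \left(4 + 53 \cdot 44\right) = -3568 + \left(4 + 2332\right) = -3568 + 2336 = -1232$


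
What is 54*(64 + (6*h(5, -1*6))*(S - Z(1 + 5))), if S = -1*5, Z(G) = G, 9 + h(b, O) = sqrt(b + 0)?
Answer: 35532 - 3564*sqrt(5) ≈ 27563.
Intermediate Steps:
h(b, O) = -9 + sqrt(b) (h(b, O) = -9 + sqrt(b + 0) = -9 + sqrt(b))
S = -5
54*(64 + (6*h(5, -1*6))*(S - Z(1 + 5))) = 54*(64 + (6*(-9 + sqrt(5)))*(-5 - (1 + 5))) = 54*(64 + (-54 + 6*sqrt(5))*(-5 - 1*6)) = 54*(64 + (-54 + 6*sqrt(5))*(-5 - 6)) = 54*(64 + (-54 + 6*sqrt(5))*(-11)) = 54*(64 + (594 - 66*sqrt(5))) = 54*(658 - 66*sqrt(5)) = 35532 - 3564*sqrt(5)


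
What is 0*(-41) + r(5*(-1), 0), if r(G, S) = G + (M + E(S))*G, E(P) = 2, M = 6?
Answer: -45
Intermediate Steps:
r(G, S) = 9*G (r(G, S) = G + (6 + 2)*G = G + 8*G = 9*G)
0*(-41) + r(5*(-1), 0) = 0*(-41) + 9*(5*(-1)) = 0 + 9*(-5) = 0 - 45 = -45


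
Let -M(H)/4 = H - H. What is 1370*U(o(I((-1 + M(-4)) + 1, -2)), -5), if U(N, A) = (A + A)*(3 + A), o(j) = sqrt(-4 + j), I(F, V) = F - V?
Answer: 27400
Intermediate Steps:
M(H) = 0 (M(H) = -4*(H - H) = -4*0 = 0)
U(N, A) = 2*A*(3 + A) (U(N, A) = (2*A)*(3 + A) = 2*A*(3 + A))
1370*U(o(I((-1 + M(-4)) + 1, -2)), -5) = 1370*(2*(-5)*(3 - 5)) = 1370*(2*(-5)*(-2)) = 1370*20 = 27400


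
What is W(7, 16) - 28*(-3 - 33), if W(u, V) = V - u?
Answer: 1017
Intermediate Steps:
W(7, 16) - 28*(-3 - 33) = (16 - 1*7) - 28*(-3 - 33) = (16 - 7) - 28*(-36) = 9 + 1008 = 1017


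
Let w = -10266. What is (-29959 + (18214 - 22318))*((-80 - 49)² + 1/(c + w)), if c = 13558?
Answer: -1866045158899/3292 ≈ -5.6684e+8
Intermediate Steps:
(-29959 + (18214 - 22318))*((-80 - 49)² + 1/(c + w)) = (-29959 + (18214 - 22318))*((-80 - 49)² + 1/(13558 - 10266)) = (-29959 - 4104)*((-129)² + 1/3292) = -34063*(16641 + 1/3292) = -34063*54782173/3292 = -1866045158899/3292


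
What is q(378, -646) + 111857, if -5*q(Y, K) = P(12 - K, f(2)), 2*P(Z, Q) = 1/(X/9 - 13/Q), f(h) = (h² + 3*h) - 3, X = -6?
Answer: 59284231/530 ≈ 1.1186e+5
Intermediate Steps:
f(h) = -3 + h² + 3*h
P(Z, Q) = 1/(2*(-⅔ - 13/Q)) (P(Z, Q) = 1/(2*(-6/9 - 13/Q)) = 1/(2*(-6*⅑ - 13/Q)) = 1/(2*(-⅔ - 13/Q)))
q(Y, K) = 21/530 (q(Y, K) = -3*(-3 + 2² + 3*2)/(10*(-39 - 2*(-3 + 2² + 3*2))) = -3*(-3 + 4 + 6)/(10*(-39 - 2*(-3 + 4 + 6))) = -3*7/(10*(-39 - 2*7)) = -3*7/(10*(-39 - 14)) = -3*7/(10*(-53)) = -3*7*(-1)/(10*53) = -⅕*(-21/106) = 21/530)
q(378, -646) + 111857 = 21/530 + 111857 = 59284231/530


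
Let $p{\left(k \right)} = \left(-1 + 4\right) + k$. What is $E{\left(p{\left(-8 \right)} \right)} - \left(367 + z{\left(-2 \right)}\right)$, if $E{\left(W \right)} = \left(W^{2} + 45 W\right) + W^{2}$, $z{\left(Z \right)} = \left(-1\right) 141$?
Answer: $-401$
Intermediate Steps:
$z{\left(Z \right)} = -141$
$p{\left(k \right)} = 3 + k$
$E{\left(W \right)} = 2 W^{2} + 45 W$
$E{\left(p{\left(-8 \right)} \right)} - \left(367 + z{\left(-2 \right)}\right) = \left(3 - 8\right) \left(45 + 2 \left(3 - 8\right)\right) - \left(367 - 141\right) = - 5 \left(45 + 2 \left(-5\right)\right) - 226 = - 5 \left(45 - 10\right) - 226 = \left(-5\right) 35 - 226 = -175 - 226 = -401$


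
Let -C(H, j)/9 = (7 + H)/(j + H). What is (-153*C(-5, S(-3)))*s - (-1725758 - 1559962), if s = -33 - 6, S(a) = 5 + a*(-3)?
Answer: 3273786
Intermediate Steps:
S(a) = 5 - 3*a
C(H, j) = -9*(7 + H)/(H + j) (C(H, j) = -9*(7 + H)/(j + H) = -9*(7 + H)/(H + j))
s = -39
(-153*C(-5, S(-3)))*s - (-1725758 - 1559962) = -1377*(-7 - 1*(-5))/(-5 + (5 - 3*(-3)))*(-39) - (-1725758 - 1559962) = -1377*(-7 + 5)/(-5 + (5 + 9))*(-39) - 1*(-3285720) = -1377*(-2)/(-5 + 14)*(-39) + 3285720 = -1377*(-2)/9*(-39) + 3285720 = -153*(-2)*(-39) + 3285720 = 306*(-39) + 3285720 = -11934 + 3285720 = 3273786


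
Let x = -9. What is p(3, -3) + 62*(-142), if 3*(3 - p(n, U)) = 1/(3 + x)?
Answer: -158417/18 ≈ -8800.9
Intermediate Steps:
p(n, U) = 55/18 (p(n, U) = 3 - 1/(3*(3 - 9)) = 3 - 1/3/(-6) = 3 - 1/3*(-1/6) = 3 + 1/18 = 55/18)
p(3, -3) + 62*(-142) = 55/18 + 62*(-142) = 55/18 - 8804 = -158417/18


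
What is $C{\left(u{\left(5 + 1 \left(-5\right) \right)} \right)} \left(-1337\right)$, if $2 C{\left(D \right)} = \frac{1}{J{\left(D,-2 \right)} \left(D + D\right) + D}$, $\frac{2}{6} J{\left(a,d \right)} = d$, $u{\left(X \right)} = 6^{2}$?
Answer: $\frac{1337}{792} \approx 1.6881$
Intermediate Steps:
$u{\left(X \right)} = 36$
$J{\left(a,d \right)} = 3 d$
$C{\left(D \right)} = - \frac{1}{22 D}$ ($C{\left(D \right)} = \frac{1}{2 \left(3 \left(-2\right) \left(D + D\right) + D\right)} = \frac{1}{2 \left(- 6 \cdot 2 D + D\right)} = \frac{1}{2 \left(- 12 D + D\right)} = \frac{1}{2 \left(- 11 D\right)} = \frac{\left(- \frac{1}{11}\right) \frac{1}{D}}{2} = - \frac{1}{22 D}$)
$C{\left(u{\left(5 + 1 \left(-5\right) \right)} \right)} \left(-1337\right) = - \frac{1}{22 \cdot 36} \left(-1337\right) = \left(- \frac{1}{22}\right) \frac{1}{36} \left(-1337\right) = \left(- \frac{1}{792}\right) \left(-1337\right) = \frac{1337}{792}$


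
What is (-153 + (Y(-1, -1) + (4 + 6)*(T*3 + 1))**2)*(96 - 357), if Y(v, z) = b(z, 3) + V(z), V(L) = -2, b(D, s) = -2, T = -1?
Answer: -110403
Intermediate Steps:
Y(v, z) = -4 (Y(v, z) = -2 - 2 = -4)
(-153 + (Y(-1, -1) + (4 + 6)*(T*3 + 1))**2)*(96 - 357) = (-153 + (-4 + (4 + 6)*(-1*3 + 1))**2)*(96 - 357) = (-153 + (-4 + 10*(-3 + 1))**2)*(-261) = (-153 + (-4 + 10*(-2))**2)*(-261) = (-153 + (-4 - 20)**2)*(-261) = (-153 + (-24)**2)*(-261) = (-153 + 576)*(-261) = 423*(-261) = -110403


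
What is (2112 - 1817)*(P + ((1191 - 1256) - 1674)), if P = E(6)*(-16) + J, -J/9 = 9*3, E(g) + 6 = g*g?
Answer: -726290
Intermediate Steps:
E(g) = -6 + g**2 (E(g) = -6 + g*g = -6 + g**2)
J = -243 (J = -81*3 = -9*27 = -243)
P = -723 (P = (-6 + 6**2)*(-16) - 243 = (-6 + 36)*(-16) - 243 = 30*(-16) - 243 = -480 - 243 = -723)
(2112 - 1817)*(P + ((1191 - 1256) - 1674)) = (2112 - 1817)*(-723 + ((1191 - 1256) - 1674)) = 295*(-723 + (-65 - 1674)) = 295*(-723 - 1739) = 295*(-2462) = -726290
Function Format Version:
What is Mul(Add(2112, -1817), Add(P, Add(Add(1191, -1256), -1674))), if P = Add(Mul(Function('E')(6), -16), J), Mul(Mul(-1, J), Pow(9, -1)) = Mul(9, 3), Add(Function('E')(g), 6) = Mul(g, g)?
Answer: -726290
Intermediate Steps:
Function('E')(g) = Add(-6, Pow(g, 2)) (Function('E')(g) = Add(-6, Mul(g, g)) = Add(-6, Pow(g, 2)))
J = -243 (J = Mul(-9, Mul(9, 3)) = Mul(-9, 27) = -243)
P = -723 (P = Add(Mul(Add(-6, Pow(6, 2)), -16), -243) = Add(Mul(Add(-6, 36), -16), -243) = Add(Mul(30, -16), -243) = Add(-480, -243) = -723)
Mul(Add(2112, -1817), Add(P, Add(Add(1191, -1256), -1674))) = Mul(Add(2112, -1817), Add(-723, Add(Add(1191, -1256), -1674))) = Mul(295, Add(-723, Add(-65, -1674))) = Mul(295, Add(-723, -1739)) = Mul(295, -2462) = -726290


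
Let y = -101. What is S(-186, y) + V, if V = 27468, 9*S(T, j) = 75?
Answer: 82429/3 ≈ 27476.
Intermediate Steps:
S(T, j) = 25/3 (S(T, j) = (⅑)*75 = 25/3)
S(-186, y) + V = 25/3 + 27468 = 82429/3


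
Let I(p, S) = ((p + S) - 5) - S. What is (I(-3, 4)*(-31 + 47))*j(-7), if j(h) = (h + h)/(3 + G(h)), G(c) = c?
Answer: -448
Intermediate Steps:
I(p, S) = -5 + p (I(p, S) = ((S + p) - 5) - S = (-5 + S + p) - S = -5 + p)
j(h) = 2*h/(3 + h) (j(h) = (h + h)/(3 + h) = (2*h)/(3 + h) = 2*h/(3 + h))
(I(-3, 4)*(-31 + 47))*j(-7) = ((-5 - 3)*(-31 + 47))*(2*(-7)/(3 - 7)) = (-8*16)*(2*(-7)/(-4)) = -256*(-7)*(-1)/4 = -128*7/2 = -448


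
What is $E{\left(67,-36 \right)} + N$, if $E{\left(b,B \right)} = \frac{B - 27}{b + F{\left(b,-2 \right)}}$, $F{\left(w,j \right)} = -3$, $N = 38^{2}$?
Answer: $\frac{92353}{64} \approx 1443.0$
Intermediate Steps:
$N = 1444$
$E{\left(b,B \right)} = \frac{-27 + B}{-3 + b}$ ($E{\left(b,B \right)} = \frac{B - 27}{b - 3} = \frac{-27 + B}{-3 + b}$)
$E{\left(67,-36 \right)} + N = \frac{-27 - 36}{-3 + 67} + 1444 = \frac{1}{64} \left(-63\right) + 1444 = - \frac{63}{64} + 1444 = \frac{92353}{64}$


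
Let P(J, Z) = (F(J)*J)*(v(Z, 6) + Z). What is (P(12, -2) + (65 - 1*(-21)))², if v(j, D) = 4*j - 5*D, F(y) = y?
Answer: 32194276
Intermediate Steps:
v(j, D) = -5*D + 4*j
P(J, Z) = J²*(-30 + 5*Z) (P(J, Z) = (J*J)*((-5*6 + 4*Z) + Z) = J²*((-30 + 4*Z) + Z) = J²*(-30 + 5*Z))
(P(12, -2) + (65 - 1*(-21)))² = (5*12²*(-6 - 2) + (65 - 1*(-21)))² = (5*144*(-8) + (65 + 21))² = (-5760 + 86)² = (-5674)² = 32194276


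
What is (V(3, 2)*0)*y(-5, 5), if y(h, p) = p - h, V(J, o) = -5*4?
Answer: 0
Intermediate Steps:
V(J, o) = -20
(V(3, 2)*0)*y(-5, 5) = (-20*0)*(5 - 1*(-5)) = 0*(5 + 5) = 0*10 = 0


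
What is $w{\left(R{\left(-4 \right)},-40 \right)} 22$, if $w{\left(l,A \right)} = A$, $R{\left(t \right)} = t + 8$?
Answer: $-880$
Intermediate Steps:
$R{\left(t \right)} = 8 + t$
$w{\left(R{\left(-4 \right)},-40 \right)} 22 = \left(-40\right) 22 = -880$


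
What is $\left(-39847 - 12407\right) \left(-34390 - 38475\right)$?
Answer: $3807487710$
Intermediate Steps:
$\left(-39847 - 12407\right) \left(-34390 - 38475\right) = \left(-52254\right) \left(-72865\right) = 3807487710$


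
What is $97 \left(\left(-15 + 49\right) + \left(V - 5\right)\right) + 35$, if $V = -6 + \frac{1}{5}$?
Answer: $\frac{11427}{5} \approx 2285.4$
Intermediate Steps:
$V = - \frac{29}{5}$ ($V = -6 + \frac{1}{5} = - \frac{29}{5} \approx -5.8$)
$97 \left(\left(-15 + 49\right) + \left(V - 5\right)\right) + 35 = 97 \left(\left(-15 + 49\right) - \frac{54}{5}\right) + 35 = 97 \left(34 - \frac{54}{5}\right) + 35 = 97 \cdot \frac{116}{5} + 35 = \frac{11252}{5} + 35 = \frac{11427}{5}$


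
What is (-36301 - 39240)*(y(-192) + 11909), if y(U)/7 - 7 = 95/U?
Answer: -173387066611/192 ≈ -9.0306e+8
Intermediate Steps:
y(U) = 49 + 665/U (y(U) = 49 + 7*(95/U) = 49 + 665/U)
(-36301 - 39240)*(y(-192) + 11909) = (-36301 - 39240)*((49 + 665/(-192)) + 11909) = -75541*((49 + 665*(-1/192)) + 11909) = -75541*((49 - 665/192) + 11909) = -75541*(8743/192 + 11909) = -75541*2295271/192 = -173387066611/192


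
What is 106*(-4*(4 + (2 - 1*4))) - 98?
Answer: -946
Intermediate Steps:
106*(-4*(4 + (2 - 1*4))) - 98 = 106*(-4*(4 + (2 - 4))) - 98 = 106*(-4*(4 - 2)) - 98 = 106*(-4*2) - 98 = 106*(-8) - 98 = -848 - 98 = -946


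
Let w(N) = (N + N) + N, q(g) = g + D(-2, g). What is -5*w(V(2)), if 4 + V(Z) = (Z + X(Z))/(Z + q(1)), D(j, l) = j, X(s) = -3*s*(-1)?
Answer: -60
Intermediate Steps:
X(s) = 3*s
q(g) = -2 + g (q(g) = g - 2 = -2 + g)
V(Z) = -4 + 4*Z/(-1 + Z) (V(Z) = -4 + (Z + 3*Z)/(Z + (-2 + 1)) = -4 + (4*Z)/(Z - 1) = -4 + (4*Z)/(-1 + Z) = -4 + 4*Z/(-1 + Z))
w(N) = 3*N (w(N) = 2*N + N = 3*N)
-5*w(V(2)) = -15*4/(-1 + 2) = -15*4/1 = -15*4*1 = -15*4 = -5*12 = -60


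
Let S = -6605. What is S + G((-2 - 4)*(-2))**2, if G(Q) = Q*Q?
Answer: 14131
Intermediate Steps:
G(Q) = Q**2
S + G((-2 - 4)*(-2))**2 = -6605 + (((-2 - 4)*(-2))**2)**2 = -6605 + ((-6*(-2))**2)**2 = -6605 + (12**2)**2 = -6605 + 144**2 = -6605 + 20736 = 14131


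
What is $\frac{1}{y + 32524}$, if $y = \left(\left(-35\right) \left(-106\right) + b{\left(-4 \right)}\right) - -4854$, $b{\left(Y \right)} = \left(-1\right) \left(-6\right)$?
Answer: $\frac{1}{41094} \approx 2.4334 \cdot 10^{-5}$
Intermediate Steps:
$b{\left(Y \right)} = 6$
$y = 8570$ ($y = \left(\left(-35\right) \left(-106\right) + 6\right) - -4854 = \left(3710 + 6\right) + 4854 = 3716 + 4854 = 8570$)
$\frac{1}{y + 32524} = \frac{1}{8570 + 32524} = \frac{1}{41094}$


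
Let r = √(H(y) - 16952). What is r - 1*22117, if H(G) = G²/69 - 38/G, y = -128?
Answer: -22117 + I*√5092900005/552 ≈ -22117.0 + 129.28*I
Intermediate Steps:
H(G) = -38/G + G²/69 (H(G) = G²*(1/69) - 38/G = G²/69 - 38/G = -38/G + G²/69)
r = I*√5092900005/552 (r = √((1/69)*(-2622 + (-128)³)/(-128) - 16952) = √((1/69)*(-1/128)*(-2622 - 2097152) - 16952) = √((1/69)*(-1/128)*(-2099774) - 16952) = √(1049887/4416 - 16952) = √(-73810145/4416) = I*√5092900005/552 ≈ 129.28*I)
r - 1*22117 = I*√5092900005/552 - 1*22117 = I*√5092900005/552 - 22117 = -22117 + I*√5092900005/552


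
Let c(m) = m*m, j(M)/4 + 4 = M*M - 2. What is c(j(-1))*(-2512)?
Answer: -1004800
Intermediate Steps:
j(M) = -24 + 4*M² (j(M) = -16 + 4*(M*M - 2) = -16 + 4*(M² - 2) = -16 + 4*(-2 + M²) = -16 + (-8 + 4*M²) = -24 + 4*M²)
c(m) = m²
c(j(-1))*(-2512) = (-24 + 4*(-1)²)²*(-2512) = (-24 + 4*1)²*(-2512) = (-24 + 4)²*(-2512) = (-20)²*(-2512) = 400*(-2512) = -1004800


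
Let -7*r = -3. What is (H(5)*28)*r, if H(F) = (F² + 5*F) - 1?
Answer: 588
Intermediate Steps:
r = 3/7 (r = -⅐*(-3) = 3/7 ≈ 0.42857)
H(F) = -1 + F² + 5*F
(H(5)*28)*r = ((-1 + 5² + 5*5)*28)*(3/7) = ((-1 + 25 + 25)*28)*(3/7) = (49*28)*(3/7) = 1372*(3/7) = 588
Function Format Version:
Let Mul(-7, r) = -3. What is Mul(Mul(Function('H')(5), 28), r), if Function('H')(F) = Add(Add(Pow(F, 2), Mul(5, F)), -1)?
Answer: 588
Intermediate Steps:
r = Rational(3, 7) (r = Mul(Rational(-1, 7), -3) = Rational(3, 7) ≈ 0.42857)
Function('H')(F) = Add(-1, Pow(F, 2), Mul(5, F))
Mul(Mul(Function('H')(5), 28), r) = Mul(Mul(Add(-1, Pow(5, 2), Mul(5, 5)), 28), Rational(3, 7)) = Mul(Mul(Add(-1, 25, 25), 28), Rational(3, 7)) = Mul(Mul(49, 28), Rational(3, 7)) = Mul(1372, Rational(3, 7)) = 588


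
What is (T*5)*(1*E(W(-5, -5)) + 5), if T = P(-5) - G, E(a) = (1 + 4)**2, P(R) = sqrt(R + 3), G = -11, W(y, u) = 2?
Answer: 1650 + 150*I*sqrt(2) ≈ 1650.0 + 212.13*I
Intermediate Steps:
P(R) = sqrt(3 + R)
E(a) = 25 (E(a) = 5**2 = 25)
T = 11 + I*sqrt(2) (T = sqrt(3 - 5) - 1*(-11) = sqrt(-2) + 11 = I*sqrt(2) + 11 = 11 + I*sqrt(2) ≈ 11.0 + 1.4142*I)
(T*5)*(1*E(W(-5, -5)) + 5) = ((11 + I*sqrt(2))*5)*(1*25 + 5) = (55 + 5*I*sqrt(2))*(25 + 5) = (55 + 5*I*sqrt(2))*30 = 1650 + 150*I*sqrt(2)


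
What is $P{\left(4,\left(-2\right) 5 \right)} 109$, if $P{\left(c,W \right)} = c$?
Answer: $436$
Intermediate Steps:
$P{\left(4,\left(-2\right) 5 \right)} 109 = 4 \cdot 109 = 436$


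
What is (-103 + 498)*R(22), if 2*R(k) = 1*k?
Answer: 4345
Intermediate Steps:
R(k) = k/2 (R(k) = (1*k)/2 = k/2)
(-103 + 498)*R(22) = (-103 + 498)*((½)*22) = 395*11 = 4345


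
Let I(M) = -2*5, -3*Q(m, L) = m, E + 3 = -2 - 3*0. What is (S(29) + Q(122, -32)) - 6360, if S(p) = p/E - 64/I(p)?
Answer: -96001/15 ≈ -6400.1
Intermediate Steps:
E = -5 (E = -3 + (-2 - 3*0) = -3 + (-2 + 0) = -3 - 2 = -5)
Q(m, L) = -m/3
I(M) = -10
S(p) = 32/5 - p/5 (S(p) = p/(-5) - 64/(-10) = p*(-1/5) - 64*(-1/10) = -p/5 + 32/5 = 32/5 - p/5)
(S(29) + Q(122, -32)) - 6360 = ((32/5 - 1/5*29) - 1/3*122) - 6360 = ((32/5 - 29/5) - 122/3) - 6360 = (3/5 - 122/3) - 6360 = -601/15 - 6360 = -96001/15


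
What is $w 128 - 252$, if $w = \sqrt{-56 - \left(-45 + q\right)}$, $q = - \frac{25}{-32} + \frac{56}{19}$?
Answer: $-252 + \frac{48 i \sqrt{37810}}{19} \approx -252.0 + 491.24 i$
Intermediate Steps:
$q = \frac{2267}{608}$ ($q = \left(-25\right) \left(- \frac{1}{32}\right) + 56 \cdot \frac{1}{19} = \frac{25}{32} + \frac{56}{19} = \frac{2267}{608} \approx 3.7286$)
$w = \frac{3 i \sqrt{37810}}{152}$ ($w = \sqrt{-56 + \left(45 - \frac{2267}{608}\right)} = \sqrt{-56 + \frac{25093}{608}} = \sqrt{- \frac{8955}{608}} = \frac{3 i \sqrt{37810}}{152} \approx 3.8378 i$)
$w 128 - 252 = \frac{3 i \sqrt{37810}}{152} \cdot 128 - 252 = \frac{48 i \sqrt{37810}}{19} - 252 = -252 + \frac{48 i \sqrt{37810}}{19}$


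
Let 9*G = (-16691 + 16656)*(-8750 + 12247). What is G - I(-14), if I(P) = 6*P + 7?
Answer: -121702/9 ≈ -13522.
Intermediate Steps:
I(P) = 7 + 6*P
G = -122395/9 (G = ((-16691 + 16656)*(-8750 + 12247))/9 = (-35*3497)/9 = (⅑)*(-122395) = -122395/9 ≈ -13599.)
G - I(-14) = -122395/9 - (7 + 6*(-14)) = -122395/9 - (7 - 84) = -122395/9 - 1*(-77) = -122395/9 + 77 = -121702/9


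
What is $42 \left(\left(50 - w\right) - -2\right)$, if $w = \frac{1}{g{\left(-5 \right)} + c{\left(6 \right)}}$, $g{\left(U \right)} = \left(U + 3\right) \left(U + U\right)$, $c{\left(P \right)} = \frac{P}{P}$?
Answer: $2182$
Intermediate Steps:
$c{\left(P \right)} = 1$
$g{\left(U \right)} = 2 U \left(3 + U\right)$ ($g{\left(U \right)} = \left(3 + U\right) 2 U = 2 U \left(3 + U\right)$)
$w = \frac{1}{21}$ ($w = \frac{1}{2 \left(-5\right) \left(3 - 5\right) + 1} = \frac{1}{2 \left(-5\right) \left(-2\right) + 1} = \frac{1}{20 + 1} = \frac{1}{21} \approx 0.047619$)
$42 \left(\left(50 - w\right) - -2\right) = 42 \left(\left(50 - \frac{1}{21}\right) - -2\right) = 42 \left(\left(50 - \frac{1}{21}\right) + 2\right) = 42 \left(\frac{1049}{21} + 2\right) = 42 \cdot \frac{1091}{21} = 2182$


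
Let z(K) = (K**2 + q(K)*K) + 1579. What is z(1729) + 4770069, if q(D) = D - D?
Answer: 7761089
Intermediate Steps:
q(D) = 0
z(K) = 1579 + K**2 (z(K) = (K**2 + 0*K) + 1579 = (K**2 + 0) + 1579 = K**2 + 1579 = 1579 + K**2)
z(1729) + 4770069 = (1579 + 1729**2) + 4770069 = (1579 + 2989441) + 4770069 = 2991020 + 4770069 = 7761089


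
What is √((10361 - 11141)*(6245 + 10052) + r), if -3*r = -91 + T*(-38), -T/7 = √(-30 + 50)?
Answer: √(-114404667 - 1596*√5)/3 ≈ 3565.4*I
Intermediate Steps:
T = -14*√5 (T = -7*√(-30 + 50) = -14*√5 ≈ -31.305)
r = 91/3 - 532*√5/3 (r = -(-91 - 14*√5*(-38))/3 = -(-91 + 532*√5)/3 = 91/3 - 532*√5/3 ≈ -366.20)
√((10361 - 11141)*(6245 + 10052) + r) = √((10361 - 11141)*(6245 + 10052) + (91/3 - 532*√5/3)) = √(-780*16297 + (91/3 - 532*√5/3)) = √(-12711660 + (91/3 - 532*√5/3)) = √(-38134889/3 - 532*√5/3)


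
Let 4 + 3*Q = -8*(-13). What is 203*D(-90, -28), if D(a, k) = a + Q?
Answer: -34510/3 ≈ -11503.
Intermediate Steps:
Q = 100/3 (Q = -4/3 + (-8*(-13))/3 = -4/3 + (⅓)*104 = -4/3 + 104/3 = 100/3 ≈ 33.333)
D(a, k) = 100/3 + a (D(a, k) = a + 100/3 = 100/3 + a)
203*D(-90, -28) = 203*(100/3 - 90) = 203*(-170/3) = -34510/3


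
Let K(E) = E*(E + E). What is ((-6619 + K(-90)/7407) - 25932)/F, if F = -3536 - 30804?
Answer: 26787673/28261820 ≈ 0.94784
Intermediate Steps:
F = -34340
K(E) = 2*E² (K(E) = E*(2*E) = 2*E²)
((-6619 + K(-90)/7407) - 25932)/F = ((-6619 + (2*(-90)²)/7407) - 25932)/(-34340) = ((-6619 + (2*8100)*(1/7407)) - 25932)*(-1/34340) = ((-6619 + 16200*(1/7407)) - 25932)*(-1/34340) = ((-6619 + 1800/823) - 25932)*(-1/34340) = (-5445637/823 - 25932)*(-1/34340) = -26787673/823*(-1/34340) = 26787673/28261820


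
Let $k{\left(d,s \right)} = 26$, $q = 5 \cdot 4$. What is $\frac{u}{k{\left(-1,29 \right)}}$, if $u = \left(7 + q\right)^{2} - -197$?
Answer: $\frac{463}{13} \approx 35.615$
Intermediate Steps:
$q = 20$
$u = 926$ ($u = \left(7 + 20\right)^{2} - -197 = 27^{2} + 197 = 729 + 197 = 926$)
$\frac{u}{k{\left(-1,29 \right)}} = \frac{926}{26} = 926 \cdot \frac{1}{26} = \frac{463}{13}$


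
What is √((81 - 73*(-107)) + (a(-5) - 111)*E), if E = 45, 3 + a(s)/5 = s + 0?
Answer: √1097 ≈ 33.121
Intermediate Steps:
a(s) = -15 + 5*s (a(s) = -15 + 5*(s + 0) = -15 + 5*s)
√((81 - 73*(-107)) + (a(-5) - 111)*E) = √((81 - 73*(-107)) + ((-15 + 5*(-5)) - 111)*45) = √((81 + 7811) + ((-15 - 25) - 111)*45) = √(7892 + (-40 - 111)*45) = √(7892 - 151*45) = √(7892 - 6795) = √1097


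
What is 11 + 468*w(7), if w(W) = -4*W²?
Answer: -91717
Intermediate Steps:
11 + 468*w(7) = 11 + 468*(-4*7²) = 11 + 468*(-4*49) = 11 + 468*(-196) = 11 - 91728 = -91717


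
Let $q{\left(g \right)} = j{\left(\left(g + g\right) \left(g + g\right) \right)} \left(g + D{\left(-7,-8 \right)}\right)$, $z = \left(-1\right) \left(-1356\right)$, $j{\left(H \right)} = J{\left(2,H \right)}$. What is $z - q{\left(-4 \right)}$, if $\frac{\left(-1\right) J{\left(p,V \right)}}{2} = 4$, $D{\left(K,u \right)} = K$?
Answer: $1268$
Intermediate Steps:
$J{\left(p,V \right)} = -8$ ($J{\left(p,V \right)} = \left(-2\right) 4 = -8$)
$j{\left(H \right)} = -8$
$z = 1356$
$q{\left(g \right)} = 56 - 8 g$ ($q{\left(g \right)} = - 8 \left(g - 7\right) = - 8 \left(-7 + g\right) = 56 - 8 g$)
$z - q{\left(-4 \right)} = 1356 - \left(56 - -32\right) = 1356 - \left(56 + 32\right) = 1356 - 88 = 1268$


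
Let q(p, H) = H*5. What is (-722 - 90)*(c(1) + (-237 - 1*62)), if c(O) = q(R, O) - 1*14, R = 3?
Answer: 250096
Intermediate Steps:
q(p, H) = 5*H
c(O) = -14 + 5*O (c(O) = 5*O - 1*14 = 5*O - 14 = -14 + 5*O)
(-722 - 90)*(c(1) + (-237 - 1*62)) = (-722 - 90)*((-14 + 5*1) + (-237 - 1*62)) = -812*((-14 + 5) + (-237 - 62)) = -812*(-9 - 299) = -812*(-308) = 250096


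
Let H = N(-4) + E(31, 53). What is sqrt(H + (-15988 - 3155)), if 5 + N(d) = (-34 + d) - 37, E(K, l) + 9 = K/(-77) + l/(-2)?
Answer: I*sqrt(456744134)/154 ≈ 138.78*I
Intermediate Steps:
E(K, l) = -9 - l/2 - K/77 (E(K, l) = -9 + (K/(-77) + l/(-2)) = -9 + (K*(-1/77) + l*(-1/2)) = -9 + (-K/77 - l/2) = -9 + (-l/2 - K/77) = -9 - l/2 - K/77)
N(d) = -76 + d (N(d) = -5 + ((-34 + d) - 37) = -5 + (-71 + d) = -76 + d)
H = -17849/154 (H = (-76 - 4) + (-9 - 1/2*53 - 1/77*31) = -80 + (-9 - 53/2 - 31/77) = -80 - 5529/154 = -17849/154 ≈ -115.90)
sqrt(H + (-15988 - 3155)) = sqrt(-17849/154 + (-15988 - 3155)) = sqrt(-17849/154 - 19143) = sqrt(-2965871/154) = I*sqrt(456744134)/154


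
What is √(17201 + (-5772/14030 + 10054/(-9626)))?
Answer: 2*√4901669430624204510/33763195 ≈ 131.15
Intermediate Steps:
√(17201 + (-5772/14030 + 10054/(-9626))) = √(17201 + (-5772*1/14030 + 10054*(-1/9626))) = √(17201 + (-2886/7015 - 5027/4813)) = √(17201 - 49154723/33763195) = √(580711562472/33763195) = 2*√4901669430624204510/33763195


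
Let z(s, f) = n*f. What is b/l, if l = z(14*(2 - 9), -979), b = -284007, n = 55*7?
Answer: 284007/376915 ≈ 0.75350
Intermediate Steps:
n = 385
z(s, f) = 385*f
l = -376915 (l = 385*(-979) = -376915)
b/l = -284007/(-376915) = -284007*(-1/376915) = 284007/376915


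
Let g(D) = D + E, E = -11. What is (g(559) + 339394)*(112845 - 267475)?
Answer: -52565231460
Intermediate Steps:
g(D) = -11 + D (g(D) = D - 11 = -11 + D)
(g(559) + 339394)*(112845 - 267475) = ((-11 + 559) + 339394)*(112845 - 267475) = (548 + 339394)*(-154630) = 339942*(-154630) = -52565231460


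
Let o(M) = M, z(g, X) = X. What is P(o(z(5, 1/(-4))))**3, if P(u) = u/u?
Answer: 1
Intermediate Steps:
P(u) = 1
P(o(z(5, 1/(-4))))**3 = 1**3 = 1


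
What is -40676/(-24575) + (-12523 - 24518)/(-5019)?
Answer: 371478473/41113975 ≈ 9.0353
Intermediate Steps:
-40676/(-24575) + (-12523 - 24518)/(-5019) = -40676*(-1/24575) - 37041*(-1/5019) = 40676/24575 + 12347/1673 = 371478473/41113975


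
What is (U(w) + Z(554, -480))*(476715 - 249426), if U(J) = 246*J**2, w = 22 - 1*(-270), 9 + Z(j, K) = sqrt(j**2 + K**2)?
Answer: 4767372001215 + 454578*sqrt(134329) ≈ 4.7675e+12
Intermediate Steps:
Z(j, K) = -9 + sqrt(K**2 + j**2) (Z(j, K) = -9 + sqrt(j**2 + K**2) = -9 + sqrt(K**2 + j**2))
w = 292 (w = 22 + 270 = 292)
(U(w) + Z(554, -480))*(476715 - 249426) = (246*292**2 + (-9 + sqrt((-480)**2 + 554**2)))*(476715 - 249426) = (246*85264 + (-9 + sqrt(230400 + 306916)))*227289 = (20974944 + (-9 + sqrt(537316)))*227289 = (20974944 + (-9 + 2*sqrt(134329)))*227289 = (20974935 + 2*sqrt(134329))*227289 = 4767372001215 + 454578*sqrt(134329)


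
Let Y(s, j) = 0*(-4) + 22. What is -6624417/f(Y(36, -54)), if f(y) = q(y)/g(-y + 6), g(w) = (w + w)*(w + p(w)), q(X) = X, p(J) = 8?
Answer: -847925376/11 ≈ -7.7084e+7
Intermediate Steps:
Y(s, j) = 22 (Y(s, j) = 0 + 22 = 22)
g(w) = 2*w*(8 + w) (g(w) = (w + w)*(w + 8) = (2*w)*(8 + w) = 2*w*(8 + w))
f(y) = y/(2*(6 - y)*(14 - y)) (f(y) = y/((2*(-y + 6)*(8 + (-y + 6)))) = y/((2*(6 - y)*(8 + (6 - y)))) = y/((2*(6 - y)*(14 - y))) = y*(1/(2*(6 - y)*(14 - y))) = y/(2*(6 - y)*(14 - y)))
-6624417/f(Y(36, -54)) = -6624417*(-14 + 22)*(-6 + 22)/11 = -6624417/((½)*22/(8*16)) = -6624417/((½)*22*(⅛)*(1/16)) = -6624417/11/128 = -6624417*128/11 = -847925376/11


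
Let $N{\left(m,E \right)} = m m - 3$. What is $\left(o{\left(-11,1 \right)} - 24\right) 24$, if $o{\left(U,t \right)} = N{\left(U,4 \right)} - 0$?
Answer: $2256$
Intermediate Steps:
$N{\left(m,E \right)} = -3 + m^{2}$ ($N{\left(m,E \right)} = m^{2} - 3 = -3 + m^{2}$)
$o{\left(U,t \right)} = -3 + U^{2}$ ($o{\left(U,t \right)} = \left(-3 + U^{2}\right) - 0 = \left(-3 + U^{2}\right) + 0 = -3 + U^{2}$)
$\left(o{\left(-11,1 \right)} - 24\right) 24 = \left(\left(-3 + \left(-11\right)^{2}\right) - 24\right) 24 = \left(\left(-3 + 121\right) - 24\right) 24 = \left(118 - 24\right) 24 = 94 \cdot 24 = 2256$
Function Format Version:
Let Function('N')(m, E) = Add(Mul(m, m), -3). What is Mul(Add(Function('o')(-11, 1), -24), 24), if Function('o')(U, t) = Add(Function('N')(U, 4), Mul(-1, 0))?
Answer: 2256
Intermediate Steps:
Function('N')(m, E) = Add(-3, Pow(m, 2)) (Function('N')(m, E) = Add(Pow(m, 2), -3) = Add(-3, Pow(m, 2)))
Function('o')(U, t) = Add(-3, Pow(U, 2)) (Function('o')(U, t) = Add(Add(-3, Pow(U, 2)), Mul(-1, 0)) = Add(Add(-3, Pow(U, 2)), 0) = Add(-3, Pow(U, 2)))
Mul(Add(Function('o')(-11, 1), -24), 24) = Mul(Add(Add(-3, Pow(-11, 2)), -24), 24) = Mul(Add(Add(-3, 121), -24), 24) = Mul(Add(118, -24), 24) = Mul(94, 24) = 2256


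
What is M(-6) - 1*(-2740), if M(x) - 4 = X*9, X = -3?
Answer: 2717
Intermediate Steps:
M(x) = -23 (M(x) = 4 - 3*9 = 4 - 27 = -23)
M(-6) - 1*(-2740) = -23 - 1*(-2740) = -23 + 2740 = 2717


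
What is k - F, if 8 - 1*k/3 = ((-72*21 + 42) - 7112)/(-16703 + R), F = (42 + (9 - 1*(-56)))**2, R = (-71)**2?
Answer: -9518864/833 ≈ -11427.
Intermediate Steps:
R = 5041
F = 11449 (F = (42 + (9 + 56))**2 = (42 + 65)**2 = 107**2 = 11449)
k = 18153/833 (k = 24 - 3*((-72*21 + 42) - 7112)/(-16703 + 5041) = 24 - 3*((-1512 + 42) - 7112)/(-11662) = 24 - 3*(-1470 - 7112)*(-1)/11662 = 24 - (-25746)*(-1)/11662 = 24 - 3*613/833 = 24 - 1839/833 = 18153/833 ≈ 21.792)
k - F = 18153/833 - 1*11449 = 18153/833 - 11449 = -9518864/833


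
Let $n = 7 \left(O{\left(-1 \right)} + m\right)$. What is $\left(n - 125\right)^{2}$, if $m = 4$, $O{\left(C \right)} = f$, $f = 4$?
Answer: $4761$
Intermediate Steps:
$O{\left(C \right)} = 4$
$n = 56$ ($n = 7 \left(4 + 4\right) = 7 \cdot 8 = 56$)
$\left(n - 125\right)^{2} = \left(56 - 125\right)^{2} = \left(-69\right)^{2} = 4761$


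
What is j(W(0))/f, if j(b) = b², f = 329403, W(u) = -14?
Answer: 196/329403 ≈ 0.00059502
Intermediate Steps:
j(W(0))/f = (-14)²/329403 = 196*(1/329403) = 196/329403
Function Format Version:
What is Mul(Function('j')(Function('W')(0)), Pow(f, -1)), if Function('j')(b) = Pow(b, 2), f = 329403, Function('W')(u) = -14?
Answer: Rational(196, 329403) ≈ 0.00059502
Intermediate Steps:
Mul(Function('j')(Function('W')(0)), Pow(f, -1)) = Mul(Pow(-14, 2), Pow(329403, -1)) = Mul(196, Rational(1, 329403)) = Rational(196, 329403)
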